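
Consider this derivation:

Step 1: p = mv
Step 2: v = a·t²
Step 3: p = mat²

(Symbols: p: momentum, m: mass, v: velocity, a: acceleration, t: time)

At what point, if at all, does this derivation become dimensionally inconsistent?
Step 2

Step 1: p = mv → LHS [L M T^-1], RHS [L M T^-1] ✓
Step 2: v = a·t² → LHS [L T^-1], RHS [L] ✗

The first dimensional inconsistency appears in step 2: v = a·t²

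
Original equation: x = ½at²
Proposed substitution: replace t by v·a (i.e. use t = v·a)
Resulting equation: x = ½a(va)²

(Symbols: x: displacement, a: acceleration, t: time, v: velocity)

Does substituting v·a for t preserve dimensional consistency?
No

[t] = [T] and [v·a] = [L^2 T^-3]. These differ, so the substitution replaces a quantity by one of different dimensions and the result x = ½a(va)² has LHS [L] vs RHS [L^5 T^-8] — inconsistent.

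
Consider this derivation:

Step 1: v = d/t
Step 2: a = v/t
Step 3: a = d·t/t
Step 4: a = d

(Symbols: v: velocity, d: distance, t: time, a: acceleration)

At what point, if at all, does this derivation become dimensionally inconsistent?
Step 3

Step 1: v = d/t → LHS [L T^-1], RHS [L T^-1] ✓
Step 2: a = v/t → LHS [L T^-2], RHS [L T^-2] ✓
Step 3: a = d·t/t → LHS [L T^-2], RHS [L] ✗

The first dimensional inconsistency appears in step 3: a = d·t/t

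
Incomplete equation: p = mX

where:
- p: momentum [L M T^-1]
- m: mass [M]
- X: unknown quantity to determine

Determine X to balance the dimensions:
X = v (velocity), dimensions [L T^-1]

p has dimensions [L M T^-1]; the rest of the RHS (m) has dimensions [M].
So X must have dimensions [L T^-1] — X = v (velocity).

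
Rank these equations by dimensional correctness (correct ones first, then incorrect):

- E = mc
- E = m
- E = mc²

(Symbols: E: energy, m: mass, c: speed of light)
Dimensionally correct: E = mc²
Dimensionally incorrect: E = mc, E = m
Ordered (correct first, then incorrect): E = mc², E = mc, E = m

- E = mc: LHS [L^2 M T^-2], RHS [L M T^-1] → incorrect ✗
- E = m: LHS [L^2 M T^-2], RHS [M] → incorrect ✗
- E = mc²: LHS [L^2 M T^-2], RHS [L^2 M T^-2] → correct ✓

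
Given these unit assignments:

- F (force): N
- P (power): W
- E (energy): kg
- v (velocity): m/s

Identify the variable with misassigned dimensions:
E

The variable E (energy) should have units J, not kg.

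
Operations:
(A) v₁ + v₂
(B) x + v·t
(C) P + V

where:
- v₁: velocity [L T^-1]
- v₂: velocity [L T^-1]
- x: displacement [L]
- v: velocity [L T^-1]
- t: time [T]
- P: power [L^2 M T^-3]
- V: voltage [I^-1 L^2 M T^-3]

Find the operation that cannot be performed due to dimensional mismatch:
(C) P + V

(A) v₁ + v₂: v₁ [L T^-1] and v₂ [L T^-1] — same dimensions ✓
(B) x + v·t: x [L] and v·t [L] — same dimensions ✓
(C) P + V: P [L^2 M T^-3] and V [I^-1 L^2 M T^-3] — different dimensions cannot be added/subtracted ✗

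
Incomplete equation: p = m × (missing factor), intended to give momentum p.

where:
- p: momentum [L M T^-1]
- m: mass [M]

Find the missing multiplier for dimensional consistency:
v (velocity), dimensions [L T^-1]

p has dimensions [L M T^-1] and m has dimensions [M].
The missing factor must have dimensions [L M T^-1] / [M] = [L T^-1], i.e. velocity (v).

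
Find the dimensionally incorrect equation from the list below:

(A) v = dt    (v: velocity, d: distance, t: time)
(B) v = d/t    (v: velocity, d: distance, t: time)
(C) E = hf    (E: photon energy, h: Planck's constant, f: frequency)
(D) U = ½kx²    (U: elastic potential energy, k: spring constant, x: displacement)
(A) v = dt

The equation (A) v = dt is dimensionally incorrect.

LHS (v): [L T^-1]
RHS (dt): [L T] ✗

The dimensions do not match. The other three equations balance.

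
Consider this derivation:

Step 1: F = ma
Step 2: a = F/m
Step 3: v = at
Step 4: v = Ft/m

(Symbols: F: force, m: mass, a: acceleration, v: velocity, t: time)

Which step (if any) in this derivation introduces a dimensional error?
No step introduces an error — all steps are dimensionally consistent.

Step 1: F = ma → LHS [L M T^-2], RHS [L M T^-2] ✓
Step 2: a = F/m → LHS [L T^-2], RHS [L T^-2] ✓
Step 3: v = at → LHS [L T^-1], RHS [L T^-1] ✓
Step 4: v = Ft/m → LHS [L T^-1], RHS [L T^-1] ✓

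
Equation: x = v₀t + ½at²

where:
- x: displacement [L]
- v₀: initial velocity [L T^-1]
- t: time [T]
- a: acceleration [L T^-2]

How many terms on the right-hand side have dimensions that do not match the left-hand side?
0

LHS x: [L]
- v₀t: [L] ✓
- ½at²: [L] ✓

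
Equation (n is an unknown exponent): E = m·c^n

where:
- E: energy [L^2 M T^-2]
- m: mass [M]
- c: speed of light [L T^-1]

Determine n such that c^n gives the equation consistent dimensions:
n = 2

E has dimensions [L^2 M T^-2]; c has dimensions [L T^-1].
The rest of the RHS has dimensions [M], so c^n must supply [L^2 T^-2].
With n = 2: m·c^2 has dimensions [L^2 M T^-2], matching the LHS ✓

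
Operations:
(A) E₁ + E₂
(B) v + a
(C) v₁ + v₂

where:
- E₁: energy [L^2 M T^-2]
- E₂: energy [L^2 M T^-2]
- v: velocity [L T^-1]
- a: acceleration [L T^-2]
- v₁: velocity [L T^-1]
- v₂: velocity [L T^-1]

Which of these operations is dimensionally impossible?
(B) v + a

(A) E₁ + E₂: E₁ [L^2 M T^-2] and E₂ [L^2 M T^-2] — same dimensions ✓
(B) v + a: v [L T^-1] and a [L T^-2] — different dimensions cannot be added/subtracted ✗
(C) v₁ + v₂: v₁ [L T^-1] and v₂ [L T^-1] — same dimensions ✓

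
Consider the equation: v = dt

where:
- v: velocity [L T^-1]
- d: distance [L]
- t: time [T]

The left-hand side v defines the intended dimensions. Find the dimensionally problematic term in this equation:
The right-hand side term dt

v has dimensions [L T^-1], but dt has dimensions [L T], so the term dt is dimensionally wrong for v.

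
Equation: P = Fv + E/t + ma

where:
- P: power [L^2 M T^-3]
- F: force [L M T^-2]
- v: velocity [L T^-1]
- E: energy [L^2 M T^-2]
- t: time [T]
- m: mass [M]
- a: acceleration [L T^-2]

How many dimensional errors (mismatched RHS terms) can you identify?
1

LHS P: [L^2 M T^-3]
- Fv: [L^2 M T^-3] ✓
- E/t: [L^2 M T^-3] ✓
- ma: [L M T^-2] ✗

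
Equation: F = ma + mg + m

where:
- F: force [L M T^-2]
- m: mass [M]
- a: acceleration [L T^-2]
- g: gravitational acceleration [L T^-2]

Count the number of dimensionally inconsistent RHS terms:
1

LHS F: [L M T^-2]
- ma: [L M T^-2] ✓
- mg: [L M T^-2] ✓
- m: [M] ✗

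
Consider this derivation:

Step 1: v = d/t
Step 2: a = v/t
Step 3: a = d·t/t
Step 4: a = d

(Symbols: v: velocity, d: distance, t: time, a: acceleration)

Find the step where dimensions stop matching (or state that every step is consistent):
Step 3

Step 1: v = d/t → LHS [L T^-1], RHS [L T^-1] ✓
Step 2: a = v/t → LHS [L T^-2], RHS [L T^-2] ✓
Step 3: a = d·t/t → LHS [L T^-2], RHS [L] ✗

The first dimensional inconsistency appears in step 3: a = d·t/t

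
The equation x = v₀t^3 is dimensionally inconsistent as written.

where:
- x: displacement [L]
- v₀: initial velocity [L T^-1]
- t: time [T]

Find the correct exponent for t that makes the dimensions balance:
The exponent of t should be 1: x = v₀t

The LHS x has dimensions [L]; t has dimensions [T].
As written, the RHS v₀t^3 (exponent 3 on t) has dimensions [L T^2], which does not match.
With exponent 1, the RHS v₀t has dimensions [L], matching the LHS.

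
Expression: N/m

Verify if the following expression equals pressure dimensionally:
No

The expression N/m has dimensions [M T^-2], but pressure has dimensions [L^-1 M T^-2].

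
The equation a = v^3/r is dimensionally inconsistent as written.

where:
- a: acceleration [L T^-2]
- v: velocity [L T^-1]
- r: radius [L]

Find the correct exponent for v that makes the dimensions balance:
The exponent of v should be 2: a = v^2/r

The LHS a has dimensions [L T^-2]; v has dimensions [L T^-1].
As written, the RHS v^3/r (exponent 3 on v) has dimensions [L^2 T^-3], which does not match.
With exponent 2, the RHS v^2/r has dimensions [L T^-2], matching the LHS.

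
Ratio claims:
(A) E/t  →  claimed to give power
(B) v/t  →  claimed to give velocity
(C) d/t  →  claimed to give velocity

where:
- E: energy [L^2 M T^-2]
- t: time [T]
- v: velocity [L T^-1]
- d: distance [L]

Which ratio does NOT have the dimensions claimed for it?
(B) v/t does not give velocity

(A) E/t: [L^2 M T^-3] = power [L^2 M T^-3] ✓
(B) v/t: [L T^-2] ≠ velocity [L T^-1] ✗
(C) d/t: [L T^-1] = velocity [L T^-1] ✓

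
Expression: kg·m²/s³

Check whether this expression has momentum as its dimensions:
No

The expression kg·m²/s³ has dimensions [L^2 M T^-3], but momentum has dimensions [L M T^-1].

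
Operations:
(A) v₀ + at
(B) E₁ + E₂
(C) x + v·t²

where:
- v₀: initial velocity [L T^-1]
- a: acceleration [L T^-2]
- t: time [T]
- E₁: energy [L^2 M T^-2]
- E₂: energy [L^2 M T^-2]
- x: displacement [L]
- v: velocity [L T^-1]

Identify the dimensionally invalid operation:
(C) x + v·t²

(A) v₀ + at: v₀ [L T^-1] and at [L T^-1] — same dimensions ✓
(B) E₁ + E₂: E₁ [L^2 M T^-2] and E₂ [L^2 M T^-2] — same dimensions ✓
(C) x + v·t²: x [L] and v·t² [L T] — different dimensions cannot be added/subtracted ✗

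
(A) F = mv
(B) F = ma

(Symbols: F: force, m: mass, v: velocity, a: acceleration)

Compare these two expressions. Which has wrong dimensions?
(A)

(A) F = mv: LHS [L M T^-2], RHS [L M T^-1] ✗
(B) F = ma: LHS [L M T^-2], RHS [L M T^-2] ✓

Expression (A) F = mv is dimensionally incorrect.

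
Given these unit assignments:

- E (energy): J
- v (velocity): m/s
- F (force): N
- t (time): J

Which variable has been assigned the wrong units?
t

The variable t (time) should have units s, not J.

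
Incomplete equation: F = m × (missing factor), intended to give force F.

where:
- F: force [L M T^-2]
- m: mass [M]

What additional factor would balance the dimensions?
a (acceleration), dimensions [L T^-2]

F has dimensions [L M T^-2] and m has dimensions [M].
The missing factor must have dimensions [L M T^-2] / [M] = [L T^-2], i.e. acceleration (a).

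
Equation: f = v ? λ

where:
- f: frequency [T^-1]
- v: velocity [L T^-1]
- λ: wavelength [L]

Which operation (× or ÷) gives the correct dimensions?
division (÷): f = v ÷ λ

f [T^-1]; v [L T^-1]; λ [L].
v × λ → [L^2 T^-1] ✗
v ÷ λ → [T^-1] ✓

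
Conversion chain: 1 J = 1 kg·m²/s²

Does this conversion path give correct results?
The chain is correct (no errors).

Correct: Joule is defined as kg·m²/s²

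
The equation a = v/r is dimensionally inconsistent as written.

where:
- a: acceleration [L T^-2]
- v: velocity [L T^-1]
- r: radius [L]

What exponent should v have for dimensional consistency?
The exponent of v should be 2: a = v^2/r

The LHS a has dimensions [L T^-2]; v has dimensions [L T^-1].
As written, the RHS v/r (exponent 1 on v) has dimensions [T^-1], which does not match.
With exponent 2, the RHS v^2/r has dimensions [L T^-2], matching the LHS.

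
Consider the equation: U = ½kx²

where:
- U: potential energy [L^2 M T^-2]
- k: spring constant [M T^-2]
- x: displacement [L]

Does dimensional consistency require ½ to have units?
No

U has dimensions [L^2 M T^-2] and kx² already has dimensions [L^2 M T^-2], so the equation balances without ½ contributing any dimensions. ½ is a pure (dimensionless) number; changing or removing it would not affect dimensional consistency.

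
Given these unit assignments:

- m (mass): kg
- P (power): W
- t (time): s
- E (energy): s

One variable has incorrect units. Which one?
E

The variable E (energy) should have units J, not s.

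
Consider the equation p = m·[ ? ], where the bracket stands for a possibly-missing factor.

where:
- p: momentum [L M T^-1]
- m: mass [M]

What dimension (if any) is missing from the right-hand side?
[L T^-1] — velocity (e.g. v)

p has dimensions [L M T^-1]; m has dimensions [M].
The bracketed factor must supply [L M T^-1] / [M] = [L T^-1].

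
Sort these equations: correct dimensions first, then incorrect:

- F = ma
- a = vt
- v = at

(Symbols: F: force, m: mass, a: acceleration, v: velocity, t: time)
Dimensionally correct: F = ma, v = at
Dimensionally incorrect: a = vt
Ordered (correct first, then incorrect): F = ma, v = at, a = vt

- F = ma: LHS [L M T^-2], RHS [L M T^-2] → correct ✓
- a = vt: LHS [L T^-2], RHS [L] → incorrect ✗
- v = at: LHS [L T^-1], RHS [L T^-1] → correct ✓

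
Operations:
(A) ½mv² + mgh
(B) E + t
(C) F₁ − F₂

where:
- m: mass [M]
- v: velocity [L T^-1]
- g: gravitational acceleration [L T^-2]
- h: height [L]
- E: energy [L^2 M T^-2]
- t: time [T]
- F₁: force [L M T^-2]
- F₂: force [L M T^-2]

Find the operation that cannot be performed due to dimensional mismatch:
(B) E + t

(A) ½mv² + mgh: ½mv² [L^2 M T^-2] and mgh [L^2 M T^-2] — same dimensions ✓
(B) E + t: E [L^2 M T^-2] and t [T] — different dimensions cannot be added/subtracted ✗
(C) F₁ − F₂: F₁ [L M T^-2] and F₂ [L M T^-2] — same dimensions ✓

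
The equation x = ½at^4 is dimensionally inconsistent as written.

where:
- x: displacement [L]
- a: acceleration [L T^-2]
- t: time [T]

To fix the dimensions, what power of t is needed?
The exponent of t should be 2: x = ½at^2

The LHS x has dimensions [L]; t has dimensions [T].
As written, the RHS ½at^4 (exponent 4 on t) has dimensions [L T^2], which does not match.
With exponent 2, the RHS ½at^2 has dimensions [L], matching the LHS.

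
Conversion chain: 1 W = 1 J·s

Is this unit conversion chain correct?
The chain is incorrect (it contains an error).

Incorrect: Watt is J/s, not J·s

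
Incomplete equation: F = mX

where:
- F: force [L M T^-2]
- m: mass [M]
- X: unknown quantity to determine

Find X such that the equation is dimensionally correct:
X = a (acceleration), dimensions [L T^-2]

F has dimensions [L M T^-2]; the rest of the RHS (m) has dimensions [M].
So X must have dimensions [L T^-2] — X = a (acceleration).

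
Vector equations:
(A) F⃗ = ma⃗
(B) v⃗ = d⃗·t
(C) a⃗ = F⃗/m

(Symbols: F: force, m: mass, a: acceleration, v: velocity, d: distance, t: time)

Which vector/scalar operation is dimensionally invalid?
(B) v⃗ = d⃗·t

(A) F⃗ = ma⃗: LHS [L M T^-2], RHS [L M T^-2] ✓ — Force and acceleration are vectors, mass is a scalar
(B) v⃗ = d⃗·t: LHS [L T^-1], RHS [L T] ✗ — velocity is displacement per time; should be d⃗/t
(C) a⃗ = F⃗/m: LHS [L T^-2], RHS [L T^-2] ✓ — force (vector) divided by mass (scalar)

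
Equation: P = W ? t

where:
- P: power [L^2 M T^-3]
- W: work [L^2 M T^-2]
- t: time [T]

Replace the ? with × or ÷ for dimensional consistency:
division (÷): P = W ÷ t

P [L^2 M T^-3]; W [L^2 M T^-2]; t [T].
W × t → [L^2 M T^-1] ✗
W ÷ t → [L^2 M T^-3] ✓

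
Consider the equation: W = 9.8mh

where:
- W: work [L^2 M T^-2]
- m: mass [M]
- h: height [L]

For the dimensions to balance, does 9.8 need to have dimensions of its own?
Yes

W has dimensions [L^2 M T^-2], while mh alone has dimensions [L M]. For the equation to balance, the factor 9.8 must carry dimensions [L T^-2] — it is a dimensional constant (a numerical value of a physical quantity with its units suppressed), not a pure number.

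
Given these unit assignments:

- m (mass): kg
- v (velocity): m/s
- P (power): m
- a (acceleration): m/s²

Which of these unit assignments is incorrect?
P

The variable P (power) should have units W, not m.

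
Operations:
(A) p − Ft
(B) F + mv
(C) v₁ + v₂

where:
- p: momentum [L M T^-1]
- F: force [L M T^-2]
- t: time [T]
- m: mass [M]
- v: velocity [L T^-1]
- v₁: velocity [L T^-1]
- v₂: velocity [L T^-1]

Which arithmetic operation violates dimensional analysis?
(B) F + mv

(A) p − Ft: p [L M T^-1] and Ft [L M T^-1] — same dimensions ✓
(B) F + mv: F [L M T^-2] and mv [L M T^-1] — different dimensions cannot be added/subtracted ✗
(C) v₁ + v₂: v₁ [L T^-1] and v₂ [L T^-1] — same dimensions ✓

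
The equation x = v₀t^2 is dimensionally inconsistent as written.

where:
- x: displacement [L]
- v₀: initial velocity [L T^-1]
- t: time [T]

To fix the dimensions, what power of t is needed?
The exponent of t should be 1: x = v₀t

The LHS x has dimensions [L]; t has dimensions [T].
As written, the RHS v₀t^2 (exponent 2 on t) has dimensions [L T], which does not match.
With exponent 1, the RHS v₀t has dimensions [L], matching the LHS.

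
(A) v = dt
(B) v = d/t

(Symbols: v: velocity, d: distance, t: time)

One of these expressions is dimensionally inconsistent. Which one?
(A)

(A) v = dt: LHS [L T^-1], RHS [L T] ✗
(B) v = d/t: LHS [L T^-1], RHS [L T^-1] ✓

Expression (A) v = dt is dimensionally incorrect.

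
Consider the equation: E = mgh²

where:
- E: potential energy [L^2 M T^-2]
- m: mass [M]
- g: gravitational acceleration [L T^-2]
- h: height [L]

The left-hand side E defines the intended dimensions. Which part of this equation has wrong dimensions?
The right-hand side term mgh²

E has dimensions [L^2 M T^-2], but mgh² has dimensions [L^3 M T^-2], so the term mgh² is dimensionally wrong for E.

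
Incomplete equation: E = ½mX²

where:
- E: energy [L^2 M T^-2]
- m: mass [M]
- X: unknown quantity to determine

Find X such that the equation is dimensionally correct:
X = v (velocity), dimensions [L T^-1]

E has dimensions [L^2 M T^-2]; the rest of the RHS (½m) has dimensions [M].
So X² must have dimensions [L^2 T^-2], i.e. X has dimensions [L T^-1] — X = v (velocity).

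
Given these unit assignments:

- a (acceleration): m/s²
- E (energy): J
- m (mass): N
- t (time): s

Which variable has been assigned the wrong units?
m

The variable m (mass) should have units kg, not N.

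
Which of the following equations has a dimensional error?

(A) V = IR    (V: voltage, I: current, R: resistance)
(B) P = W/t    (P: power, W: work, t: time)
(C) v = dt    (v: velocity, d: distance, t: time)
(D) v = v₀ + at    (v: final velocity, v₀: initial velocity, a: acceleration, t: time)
(C) v = dt

The equation (C) v = dt is dimensionally incorrect.

LHS (v): [L T^-1]
RHS (dt): [L T] ✗

The dimensions do not match. The other three equations balance.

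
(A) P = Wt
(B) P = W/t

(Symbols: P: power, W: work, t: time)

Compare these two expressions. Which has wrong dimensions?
(A)

(A) P = Wt: LHS [L^2 M T^-3], RHS [L^2 M T^-1] ✗
(B) P = W/t: LHS [L^2 M T^-3], RHS [L^2 M T^-3] ✓

Expression (A) P = Wt is dimensionally incorrect.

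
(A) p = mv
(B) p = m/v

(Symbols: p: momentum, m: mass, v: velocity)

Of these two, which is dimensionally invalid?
(B)

(A) p = mv: LHS [L M T^-1], RHS [L M T^-1] ✓
(B) p = m/v: LHS [L M T^-1], RHS [L^-1 M T] ✗

Expression (B) p = m/v is dimensionally incorrect.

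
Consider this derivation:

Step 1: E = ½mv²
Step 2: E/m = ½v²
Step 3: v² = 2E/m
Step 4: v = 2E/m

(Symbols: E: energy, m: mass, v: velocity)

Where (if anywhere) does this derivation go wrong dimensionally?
Step 4

Step 1: E = ½mv² → LHS [L^2 M T^-2], RHS [L^2 M T^-2] ✓
Step 2: E/m = ½v² → LHS [L^2 T^-2], RHS [L^2 T^-2] ✓
Step 3: v² = 2E/m → LHS [L^2 T^-2], RHS [L^2 T^-2] ✓
Step 4: v = 2E/m → LHS [L T^-1], RHS [L^2 T^-2] ✗

The first dimensional inconsistency appears in step 4: v = 2E/m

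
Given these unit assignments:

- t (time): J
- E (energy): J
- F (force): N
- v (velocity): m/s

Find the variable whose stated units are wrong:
t

The variable t (time) should have units s, not J.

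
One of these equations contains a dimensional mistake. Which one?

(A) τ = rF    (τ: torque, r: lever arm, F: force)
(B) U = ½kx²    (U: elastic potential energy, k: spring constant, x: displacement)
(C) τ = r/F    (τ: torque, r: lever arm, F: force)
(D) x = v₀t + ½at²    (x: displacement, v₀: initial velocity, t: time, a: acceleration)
(C) τ = r/F

The equation (C) τ = r/F is dimensionally incorrect.

LHS (τ): [L^2 M T^-2]
RHS (r/F): [M^-1 T^2] ✗

The dimensions do not match. The other three equations balance.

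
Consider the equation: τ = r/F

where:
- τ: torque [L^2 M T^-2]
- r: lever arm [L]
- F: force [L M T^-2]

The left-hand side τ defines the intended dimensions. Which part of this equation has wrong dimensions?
The right-hand side term r/F

τ has dimensions [L^2 M T^-2], but r/F has dimensions [M^-1 T^2], so the term r/F is dimensionally wrong for τ.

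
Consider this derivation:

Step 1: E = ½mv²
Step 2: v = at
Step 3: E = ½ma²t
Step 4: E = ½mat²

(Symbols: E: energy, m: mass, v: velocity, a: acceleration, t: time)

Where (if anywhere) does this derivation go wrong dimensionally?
Step 3

Step 1: E = ½mv² → LHS [L^2 M T^-2], RHS [L^2 M T^-2] ✓
Step 2: v = at → LHS [L T^-1], RHS [L T^-1] ✓
Step 3: E = ½ma²t → LHS [L^2 M T^-2], RHS [L^2 M T^-3] ✗

The first dimensional inconsistency appears in step 3: E = ½ma²t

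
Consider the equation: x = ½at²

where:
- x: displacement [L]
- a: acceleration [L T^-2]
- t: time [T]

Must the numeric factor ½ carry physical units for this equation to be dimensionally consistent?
No

x has dimensions [L] and at² already has dimensions [L], so the equation balances without ½ contributing any dimensions. ½ is a pure (dimensionless) number; changing or removing it would not affect dimensional consistency.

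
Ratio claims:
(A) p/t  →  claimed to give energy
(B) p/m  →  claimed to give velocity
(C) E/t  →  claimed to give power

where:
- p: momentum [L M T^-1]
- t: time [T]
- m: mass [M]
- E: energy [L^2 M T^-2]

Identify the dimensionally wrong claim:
(A) p/t does not give energy

(A) p/t: [L M T^-2] ≠ energy [L^2 M T^-2] ✗
(B) p/m: [L T^-1] = velocity [L T^-1] ✓
(C) E/t: [L^2 M T^-3] = power [L^2 M T^-3] ✓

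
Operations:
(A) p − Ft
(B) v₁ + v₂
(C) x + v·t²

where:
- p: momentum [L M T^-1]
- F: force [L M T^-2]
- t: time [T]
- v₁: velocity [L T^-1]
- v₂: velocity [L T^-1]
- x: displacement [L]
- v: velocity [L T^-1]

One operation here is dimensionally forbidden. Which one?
(C) x + v·t²

(A) p − Ft: p [L M T^-1] and Ft [L M T^-1] — same dimensions ✓
(B) v₁ + v₂: v₁ [L T^-1] and v₂ [L T^-1] — same dimensions ✓
(C) x + v·t²: x [L] and v·t² [L T] — different dimensions cannot be added/subtracted ✗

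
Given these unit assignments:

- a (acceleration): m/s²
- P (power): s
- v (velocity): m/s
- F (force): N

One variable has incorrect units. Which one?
P

The variable P (power) should have units W, not s.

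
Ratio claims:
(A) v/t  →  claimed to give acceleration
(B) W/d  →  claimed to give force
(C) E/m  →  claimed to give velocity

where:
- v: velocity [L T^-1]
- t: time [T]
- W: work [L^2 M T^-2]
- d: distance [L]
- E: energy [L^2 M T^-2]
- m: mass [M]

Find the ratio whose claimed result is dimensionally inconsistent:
(C) E/m does not give velocity

(A) v/t: [L T^-2] = acceleration [L T^-2] ✓
(B) W/d: [L M T^-2] = force [L M T^-2] ✓
(C) E/m: [L^2 T^-2] ≠ velocity [L T^-1] ✗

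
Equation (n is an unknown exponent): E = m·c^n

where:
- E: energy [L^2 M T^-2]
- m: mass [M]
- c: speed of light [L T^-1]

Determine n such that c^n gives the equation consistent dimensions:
n = 2

E has dimensions [L^2 M T^-2]; c has dimensions [L T^-1].
The rest of the RHS has dimensions [M], so c^n must supply [L^2 T^-2].
With n = 2: m·c^2 has dimensions [L^2 M T^-2], matching the LHS ✓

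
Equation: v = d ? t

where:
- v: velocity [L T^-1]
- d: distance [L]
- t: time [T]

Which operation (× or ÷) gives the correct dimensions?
division (÷): v = d ÷ t

v [L T^-1]; d [L]; t [T].
d × t → [L T] ✗
d ÷ t → [L T^-1] ✓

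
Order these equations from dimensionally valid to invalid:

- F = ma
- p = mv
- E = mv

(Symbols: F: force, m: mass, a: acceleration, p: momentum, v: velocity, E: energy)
Dimensionally correct: F = ma, p = mv
Dimensionally incorrect: E = mv
Ordered (correct first, then incorrect): F = ma, p = mv, E = mv

- F = ma: LHS [L M T^-2], RHS [L M T^-2] → correct ✓
- p = mv: LHS [L M T^-1], RHS [L M T^-1] → correct ✓
- E = mv: LHS [L^2 M T^-2], RHS [L M T^-1] → incorrect ✗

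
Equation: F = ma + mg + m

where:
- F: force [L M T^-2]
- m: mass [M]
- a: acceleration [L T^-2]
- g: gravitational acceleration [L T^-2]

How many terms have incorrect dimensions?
1

LHS F: [L M T^-2]
- ma: [L M T^-2] ✓
- mg: [L M T^-2] ✓
- m: [M] ✗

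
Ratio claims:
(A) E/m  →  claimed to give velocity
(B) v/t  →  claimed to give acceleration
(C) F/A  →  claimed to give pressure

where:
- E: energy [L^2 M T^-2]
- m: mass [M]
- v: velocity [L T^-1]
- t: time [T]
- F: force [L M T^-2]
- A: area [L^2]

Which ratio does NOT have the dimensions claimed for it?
(A) E/m does not give velocity

(A) E/m: [L^2 T^-2] ≠ velocity [L T^-1] ✗
(B) v/t: [L T^-2] = acceleration [L T^-2] ✓
(C) F/A: [L^-1 M T^-2] = pressure [L^-1 M T^-2] ✓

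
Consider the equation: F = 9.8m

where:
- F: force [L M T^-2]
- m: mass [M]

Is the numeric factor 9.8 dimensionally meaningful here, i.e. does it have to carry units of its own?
Yes

F has dimensions [L M T^-2], while m alone has dimensions [M]. For the equation to balance, the factor 9.8 must carry dimensions [L T^-2] — it is a dimensional constant (a numerical value of a physical quantity with its units suppressed), not a pure number.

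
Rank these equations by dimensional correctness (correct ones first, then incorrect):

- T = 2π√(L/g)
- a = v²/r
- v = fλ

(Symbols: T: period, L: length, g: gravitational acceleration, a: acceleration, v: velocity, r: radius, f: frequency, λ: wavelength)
Dimensionally correct: T = 2π√(L/g), a = v²/r, v = fλ
Dimensionally incorrect: none
Ordered (correct first, then incorrect): T = 2π√(L/g), a = v²/r, v = fλ

- T = 2π√(L/g): LHS [T], RHS [T] → correct ✓
- a = v²/r: LHS [L T^-2], RHS [L T^-2] → correct ✓
- v = fλ: LHS [L T^-1], RHS [L T^-1] → correct ✓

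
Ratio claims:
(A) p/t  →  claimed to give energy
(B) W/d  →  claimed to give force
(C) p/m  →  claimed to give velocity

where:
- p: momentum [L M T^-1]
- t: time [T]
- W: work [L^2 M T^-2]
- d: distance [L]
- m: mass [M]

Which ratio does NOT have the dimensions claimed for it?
(A) p/t does not give energy

(A) p/t: [L M T^-2] ≠ energy [L^2 M T^-2] ✗
(B) W/d: [L M T^-2] = force [L M T^-2] ✓
(C) p/m: [L T^-1] = velocity [L T^-1] ✓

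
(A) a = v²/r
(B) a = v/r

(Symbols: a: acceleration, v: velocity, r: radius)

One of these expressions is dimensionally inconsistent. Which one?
(B)

(A) a = v²/r: LHS [L T^-2], RHS [L T^-2] ✓
(B) a = v/r: LHS [L T^-2], RHS [T^-1] ✗

Expression (B) a = v/r is dimensionally incorrect.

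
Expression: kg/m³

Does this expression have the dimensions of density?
Yes

The expression kg/m³ has dimensions [L^-3 M], which is exactly density [L^-3 M].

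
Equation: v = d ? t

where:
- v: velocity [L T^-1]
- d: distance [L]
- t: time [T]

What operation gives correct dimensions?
division (÷): v = d ÷ t

v [L T^-1]; d [L]; t [T].
d × t → [L T] ✗
d ÷ t → [L T^-1] ✓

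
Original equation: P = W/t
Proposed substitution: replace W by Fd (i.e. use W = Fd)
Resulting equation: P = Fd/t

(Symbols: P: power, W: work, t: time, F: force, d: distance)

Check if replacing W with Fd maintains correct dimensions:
Yes

[W] = [L^2 M T^-2] and [Fd] = [L^2 M T^-2]. These match, so the substitution replaces a quantity by one of the same dimensions and the result P = Fd/t has LHS [L^2 M T^-3] vs RHS [L^2 M T^-3] — still consistent.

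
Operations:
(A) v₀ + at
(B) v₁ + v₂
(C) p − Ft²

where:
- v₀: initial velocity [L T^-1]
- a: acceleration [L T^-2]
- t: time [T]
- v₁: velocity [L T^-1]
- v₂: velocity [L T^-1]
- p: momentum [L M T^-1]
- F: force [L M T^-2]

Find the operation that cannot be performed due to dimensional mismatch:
(C) p − Ft²

(A) v₀ + at: v₀ [L T^-1] and at [L T^-1] — same dimensions ✓
(B) v₁ + v₂: v₁ [L T^-1] and v₂ [L T^-1] — same dimensions ✓
(C) p − Ft²: p [L M T^-1] and Ft² [L M] — different dimensions cannot be added/subtracted ✗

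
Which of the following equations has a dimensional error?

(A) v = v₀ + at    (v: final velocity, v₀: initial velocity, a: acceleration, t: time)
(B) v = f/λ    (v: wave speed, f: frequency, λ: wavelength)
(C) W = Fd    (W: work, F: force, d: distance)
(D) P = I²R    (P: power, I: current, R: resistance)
(B) v = f/λ

The equation (B) v = f/λ is dimensionally incorrect.

LHS (v): [L T^-1]
RHS (f/λ): [L^-1 T^-1] ✗

The dimensions do not match. The other three equations balance.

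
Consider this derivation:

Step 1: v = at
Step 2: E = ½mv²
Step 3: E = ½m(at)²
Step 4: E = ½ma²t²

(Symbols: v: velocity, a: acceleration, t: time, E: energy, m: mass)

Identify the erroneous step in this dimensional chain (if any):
No step introduces an error — all steps are dimensionally consistent.

Step 1: v = at → LHS [L T^-1], RHS [L T^-1] ✓
Step 2: E = ½mv² → LHS [L^2 M T^-2], RHS [L^2 M T^-2] ✓
Step 3: E = ½m(at)² → LHS [L^2 M T^-2], RHS [L^2 M T^-2] ✓
Step 4: E = ½ma²t² → LHS [L^2 M T^-2], RHS [L^2 M T^-2] ✓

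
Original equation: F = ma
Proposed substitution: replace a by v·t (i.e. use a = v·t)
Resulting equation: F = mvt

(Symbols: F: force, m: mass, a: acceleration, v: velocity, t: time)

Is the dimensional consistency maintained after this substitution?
No

[a] = [L T^-2] and [v·t] = [L]. These differ, so the substitution replaces a quantity by one of different dimensions and the result F = mvt has LHS [L M T^-2] vs RHS [L M] — inconsistent.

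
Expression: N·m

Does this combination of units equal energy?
Yes

The expression N·m has dimensions [L^2 M T^-2], which is exactly energy [L^2 M T^-2].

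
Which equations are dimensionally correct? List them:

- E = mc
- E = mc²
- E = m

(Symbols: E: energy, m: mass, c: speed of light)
Dimensionally correct: E = mc²
Dimensionally incorrect: E = mc, E = m
Ordered (correct first, then incorrect): E = mc², E = mc, E = m

- E = mc: LHS [L^2 M T^-2], RHS [L M T^-1] → incorrect ✗
- E = mc²: LHS [L^2 M T^-2], RHS [L^2 M T^-2] → correct ✓
- E = m: LHS [L^2 M T^-2], RHS [M] → incorrect ✗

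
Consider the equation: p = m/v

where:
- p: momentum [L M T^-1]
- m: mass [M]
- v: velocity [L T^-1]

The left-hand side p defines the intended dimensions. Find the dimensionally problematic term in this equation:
The right-hand side term m/v

p has dimensions [L M T^-1], but m/v has dimensions [L^-1 M T], so the term m/v is dimensionally wrong for p.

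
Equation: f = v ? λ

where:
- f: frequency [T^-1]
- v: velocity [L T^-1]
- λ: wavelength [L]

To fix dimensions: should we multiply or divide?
division (÷): f = v ÷ λ

f [T^-1]; v [L T^-1]; λ [L].
v × λ → [L^2 T^-1] ✗
v ÷ λ → [T^-1] ✓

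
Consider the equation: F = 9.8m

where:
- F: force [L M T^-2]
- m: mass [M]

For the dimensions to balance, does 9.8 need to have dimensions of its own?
Yes

F has dimensions [L M T^-2], while m alone has dimensions [M]. For the equation to balance, the factor 9.8 must carry dimensions [L T^-2] — it is a dimensional constant (a numerical value of a physical quantity with its units suppressed), not a pure number.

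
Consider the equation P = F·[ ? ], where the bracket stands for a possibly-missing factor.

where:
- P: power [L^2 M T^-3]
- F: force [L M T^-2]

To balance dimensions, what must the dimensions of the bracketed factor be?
[L T^-1] — velocity (e.g. v)

P has dimensions [L^2 M T^-3]; F has dimensions [L M T^-2].
The bracketed factor must supply [L^2 M T^-3] / [L M T^-2] = [L T^-1].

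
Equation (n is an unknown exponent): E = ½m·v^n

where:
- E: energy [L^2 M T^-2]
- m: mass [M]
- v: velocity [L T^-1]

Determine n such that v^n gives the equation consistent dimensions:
n = 2

E has dimensions [L^2 M T^-2]; v has dimensions [L T^-1].
The rest of the RHS has dimensions [M], so v^n must supply [L^2 T^-2].
With n = 2: ½m·v^2 has dimensions [L^2 M T^-2], matching the LHS ✓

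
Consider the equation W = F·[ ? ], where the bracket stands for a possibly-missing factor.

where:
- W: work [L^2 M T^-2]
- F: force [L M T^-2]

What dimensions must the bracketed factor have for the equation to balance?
[L] — length (e.g. a distance d)

W has dimensions [L^2 M T^-2]; F has dimensions [L M T^-2].
The bracketed factor must supply [L^2 M T^-2] / [L M T^-2] = [L].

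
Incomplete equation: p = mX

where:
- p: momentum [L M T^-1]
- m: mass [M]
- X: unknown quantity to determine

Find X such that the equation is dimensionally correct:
X = v (velocity), dimensions [L T^-1]

p has dimensions [L M T^-1]; the rest of the RHS (m) has dimensions [M].
So X must have dimensions [L T^-1] — X = v (velocity).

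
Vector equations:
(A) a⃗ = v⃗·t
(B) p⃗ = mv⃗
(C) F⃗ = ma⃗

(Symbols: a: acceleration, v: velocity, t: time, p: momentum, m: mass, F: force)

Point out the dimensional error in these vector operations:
(A) a⃗ = v⃗·t

(A) a⃗ = v⃗·t: LHS [L T^-2], RHS [L] ✗ — acceleration is velocity per time; should be v⃗/t
(B) p⃗ = mv⃗: LHS [L M T^-1], RHS [L M T^-1] ✓ — mass (scalar) times velocity (vector)
(C) F⃗ = ma⃗: LHS [L M T^-2], RHS [L M T^-2] ✓ — Force and acceleration are vectors, mass is a scalar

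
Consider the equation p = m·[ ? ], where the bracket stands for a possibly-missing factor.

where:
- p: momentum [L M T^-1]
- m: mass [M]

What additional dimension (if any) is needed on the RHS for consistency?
[L T^-1] — velocity (e.g. v)

p has dimensions [L M T^-1]; m has dimensions [M].
The bracketed factor must supply [L M T^-1] / [M] = [L T^-1].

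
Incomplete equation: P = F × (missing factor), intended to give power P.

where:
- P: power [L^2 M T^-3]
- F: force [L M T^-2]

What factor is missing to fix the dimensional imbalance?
v (velocity), dimensions [L T^-1]

P has dimensions [L^2 M T^-3] and F has dimensions [L M T^-2].
The missing factor must have dimensions [L^2 M T^-3] / [L M T^-2] = [L T^-1], i.e. velocity (v).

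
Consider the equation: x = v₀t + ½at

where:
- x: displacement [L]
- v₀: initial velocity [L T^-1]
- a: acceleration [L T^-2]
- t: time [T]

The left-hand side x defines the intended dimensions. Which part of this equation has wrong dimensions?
The term ½at

Checking each RHS term against the LHS:
- v₀t: [L] — matches x [L] ✓
- ½at: [L T^-1] — does NOT match x [L] ✗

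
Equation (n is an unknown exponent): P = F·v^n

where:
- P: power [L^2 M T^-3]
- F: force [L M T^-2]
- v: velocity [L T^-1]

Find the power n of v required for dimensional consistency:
n = 1

P has dimensions [L^2 M T^-3]; v has dimensions [L T^-1].
The rest of the RHS has dimensions [L M T^-2], so v^n must supply [L T^-1].
With n = 1: F·v^1 has dimensions [L^2 M T^-3], matching the LHS ✓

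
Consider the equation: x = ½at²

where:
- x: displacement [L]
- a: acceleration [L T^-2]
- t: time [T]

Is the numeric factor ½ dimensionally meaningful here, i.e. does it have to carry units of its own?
No

x has dimensions [L] and at² already has dimensions [L], so the equation balances without ½ contributing any dimensions. ½ is a pure (dimensionless) number; changing or removing it would not affect dimensional consistency.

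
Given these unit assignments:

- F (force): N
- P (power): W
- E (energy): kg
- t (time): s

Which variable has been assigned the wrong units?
E

The variable E (energy) should have units J, not kg.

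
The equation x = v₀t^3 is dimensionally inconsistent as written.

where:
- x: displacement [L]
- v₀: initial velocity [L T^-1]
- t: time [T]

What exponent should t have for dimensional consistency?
The exponent of t should be 1: x = v₀t

The LHS x has dimensions [L]; t has dimensions [T].
As written, the RHS v₀t^3 (exponent 3 on t) has dimensions [L T^2], which does not match.
With exponent 1, the RHS v₀t has dimensions [L], matching the LHS.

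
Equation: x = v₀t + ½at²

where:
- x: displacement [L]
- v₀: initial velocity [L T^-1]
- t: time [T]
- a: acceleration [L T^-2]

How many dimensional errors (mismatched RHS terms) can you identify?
0

LHS x: [L]
- v₀t: [L] ✓
- ½at²: [L] ✓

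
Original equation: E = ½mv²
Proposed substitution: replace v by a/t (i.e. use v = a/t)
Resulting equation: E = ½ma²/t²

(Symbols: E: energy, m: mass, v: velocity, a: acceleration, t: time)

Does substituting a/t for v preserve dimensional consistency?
No

[v] = [L T^-1] and [a/t] = [L T^-3]. These differ, so the substitution replaces a quantity by one of different dimensions and the result E = ½ma²/t² has LHS [L^2 M T^-2] vs RHS [L^2 M T^-6] — inconsistent.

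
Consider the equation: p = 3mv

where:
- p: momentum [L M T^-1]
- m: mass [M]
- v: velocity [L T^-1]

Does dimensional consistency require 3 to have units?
No

p has dimensions [L M T^-1] and mv already has dimensions [L M T^-1], so the equation balances without 3 contributing any dimensions. 3 is a pure (dimensionless) number; changing or removing it would not affect dimensional consistency.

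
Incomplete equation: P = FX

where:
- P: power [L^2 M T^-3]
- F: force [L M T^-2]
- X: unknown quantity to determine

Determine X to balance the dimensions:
X = v (velocity), dimensions [L T^-1]

P has dimensions [L^2 M T^-3]; the rest of the RHS (F) has dimensions [L M T^-2].
So X must have dimensions [L T^-1] — X = v (velocity).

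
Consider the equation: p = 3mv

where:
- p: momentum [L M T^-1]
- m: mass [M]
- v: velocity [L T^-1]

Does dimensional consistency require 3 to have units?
No

p has dimensions [L M T^-1] and mv already has dimensions [L M T^-1], so the equation balances without 3 contributing any dimensions. 3 is a pure (dimensionless) number; changing or removing it would not affect dimensional consistency.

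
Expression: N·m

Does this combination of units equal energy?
Yes

The expression N·m has dimensions [L^2 M T^-2], which is exactly energy [L^2 M T^-2].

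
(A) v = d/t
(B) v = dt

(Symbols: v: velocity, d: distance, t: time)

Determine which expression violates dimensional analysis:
(B)

(A) v = d/t: LHS [L T^-1], RHS [L T^-1] ✓
(B) v = dt: LHS [L T^-1], RHS [L T] ✗

Expression (B) v = dt is dimensionally incorrect.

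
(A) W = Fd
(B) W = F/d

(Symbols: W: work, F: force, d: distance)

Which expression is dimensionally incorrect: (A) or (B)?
(B)

(A) W = Fd: LHS [L^2 M T^-2], RHS [L^2 M T^-2] ✓
(B) W = F/d: LHS [L^2 M T^-2], RHS [M T^-2] ✗

Expression (B) W = F/d is dimensionally incorrect.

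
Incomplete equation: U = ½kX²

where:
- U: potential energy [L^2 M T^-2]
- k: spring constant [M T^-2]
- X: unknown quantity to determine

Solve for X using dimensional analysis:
X = x (displacement), dimensions [L]

U has dimensions [L^2 M T^-2]; the rest of the RHS (½k) has dimensions [M T^-2].
So X² must have dimensions [L^2], i.e. X has dimensions [L] — X = x (displacement).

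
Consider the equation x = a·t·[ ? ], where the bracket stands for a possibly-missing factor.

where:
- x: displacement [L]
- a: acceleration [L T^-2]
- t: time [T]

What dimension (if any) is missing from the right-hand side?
[T] — time (e.g. t)

x has dimensions [L]; a·t has dimensions [L T^-1].
The bracketed factor must supply [L] / [L T^-1] = [T].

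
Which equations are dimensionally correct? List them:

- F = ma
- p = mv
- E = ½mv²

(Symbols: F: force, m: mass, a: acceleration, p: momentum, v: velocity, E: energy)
Dimensionally correct: F = ma, p = mv, E = ½mv²
Dimensionally incorrect: none
Ordered (correct first, then incorrect): F = ma, p = mv, E = ½mv²

- F = ma: LHS [L M T^-2], RHS [L M T^-2] → correct ✓
- p = mv: LHS [L M T^-1], RHS [L M T^-1] → correct ✓
- E = ½mv²: LHS [L^2 M T^-2], RHS [L^2 M T^-2] → correct ✓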